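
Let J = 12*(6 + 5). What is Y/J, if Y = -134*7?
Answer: -469/66 ≈ -7.1061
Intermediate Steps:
J = 132 (J = 12*11 = 132)
Y = -938
Y/J = -938/132 = -938*1/132 = -469/66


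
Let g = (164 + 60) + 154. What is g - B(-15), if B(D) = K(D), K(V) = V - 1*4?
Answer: 397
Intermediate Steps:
K(V) = -4 + V (K(V) = V - 4 = -4 + V)
B(D) = -4 + D
g = 378 (g = 224 + 154 = 378)
g - B(-15) = 378 - (-4 - 15) = 378 - 1*(-19) = 378 + 19 = 397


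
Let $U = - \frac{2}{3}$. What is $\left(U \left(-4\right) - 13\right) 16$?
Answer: $- \frac{496}{3} \approx -165.33$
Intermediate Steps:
$U = - \frac{2}{3}$ ($U = \left(-2\right) \frac{1}{3} = - \frac{2}{3} \approx -0.66667$)
$\left(U \left(-4\right) - 13\right) 16 = \left(\left(- \frac{2}{3}\right) \left(-4\right) - 13\right) 16 = \left(\frac{8}{3} - 13\right) 16 = \left(- \frac{31}{3}\right) 16 = - \frac{496}{3}$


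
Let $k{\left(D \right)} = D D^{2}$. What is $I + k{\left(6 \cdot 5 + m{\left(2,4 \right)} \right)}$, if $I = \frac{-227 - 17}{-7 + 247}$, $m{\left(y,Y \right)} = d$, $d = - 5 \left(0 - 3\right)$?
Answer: $\frac{5467439}{60} \approx 91124.0$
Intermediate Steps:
$d = 15$ ($d = \left(-5\right) \left(-3\right) = 15$)
$m{\left(y,Y \right)} = 15$
$k{\left(D \right)} = D^{3}$
$I = - \frac{61}{60}$ ($I = - \frac{244}{240} = \left(-244\right) \frac{1}{240} = - \frac{61}{60} \approx -1.0167$)
$I + k{\left(6 \cdot 5 + m{\left(2,4 \right)} \right)} = - \frac{61}{60} + \left(6 \cdot 5 + 15\right)^{3} = - \frac{61}{60} + \left(30 + 15\right)^{3} = - \frac{61}{60} + 45^{3} = - \frac{61}{60} + 91125 = \frac{5467439}{60}$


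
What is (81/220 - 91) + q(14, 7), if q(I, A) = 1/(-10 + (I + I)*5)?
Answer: -51837/572 ≈ -90.624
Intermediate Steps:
q(I, A) = 1/(-10 + 10*I) (q(I, A) = 1/(-10 + (2*I)*5) = 1/(-10 + 10*I))
(81/220 - 91) + q(14, 7) = (81/220 - 91) + 1/(10*(-1 + 14)) = (81*(1/220) - 91) + (⅒)/13 = (81/220 - 91) + (⅒)*(1/13) = -19939/220 + 1/130 = -51837/572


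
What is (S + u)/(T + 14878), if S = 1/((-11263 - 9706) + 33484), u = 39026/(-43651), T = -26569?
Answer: 18087657/236544550745 ≈ 7.6466e-5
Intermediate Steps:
u = -39026/43651 (u = 39026*(-1/43651) = -39026/43651 ≈ -0.89405)
S = 1/12515 (S = 1/(-20969 + 33484) = 1/12515 ≈ 7.9904e-5)
(S + u)/(T + 14878) = (1/12515 - 39026/43651)/(-26569 + 14878) = -488366739/546292265/(-11691) = -488366739/546292265*(-1/11691) = 18087657/236544550745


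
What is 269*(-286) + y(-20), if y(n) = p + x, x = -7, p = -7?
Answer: -76948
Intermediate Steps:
y(n) = -14 (y(n) = -7 - 7 = -14)
269*(-286) + y(-20) = 269*(-286) - 14 = -76934 - 14 = -76948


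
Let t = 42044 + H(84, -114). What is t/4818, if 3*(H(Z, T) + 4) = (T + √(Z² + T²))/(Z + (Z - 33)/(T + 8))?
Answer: 186088046/21326877 + 106*√557/21326877 ≈ 8.7256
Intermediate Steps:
H(Z, T) = -4 + (T + √(T² + Z²))/(3*(Z + (-33 + Z)/(8 + T))) (H(Z, T) = -4 + ((T + √(Z² + T²))/(Z + (Z - 33)/(T + 8)))/3 = -4 + ((T + √(T² + Z²))/(Z + (-33 + Z)/(8 + T)))/3 = -4 + (T + √(T² + Z²))/(3*(Z + (-33 + Z)/(8 + T))))
t = 372176092/8853 + 212*√557/8853 (t = 42044 + (396 + (-114)² - 108*84 + 8*(-114) + 8*√((-114)² + 84²) - 114*√((-114)² + 84²) - 12*(-114)*84)/(3*(-33 + 9*84 - 114*84)) = 42044 + (396 + 12996 - 9072 - 912 + 8*√(12996 + 7056) - 114*√(12996 + 7056) + 114912)/(3*(-33 + 756 - 9576)) = 42044 + (⅓)*(396 + 12996 - 9072 - 912 + 8*√20052 - 684*√557 + 114912)/(-8853) = 42044 + (⅓)*(-1/8853)*(396 + 12996 - 9072 - 912 + 8*(6*√557) - 684*√557 + 114912) = 42044 + (⅓)*(-1/8853)*(396 + 12996 - 9072 - 912 + 48*√557 - 684*√557 + 114912) = 42044 + (⅓)*(-1/8853)*(118320 - 636*√557) = 42044 + (-39440/8853 + 212*√557/8853) = 372176092/8853 + 212*√557/8853 ≈ 42040.)
t/4818 = (372176092/8853 + 212*√557/8853)/4818 = (372176092/8853 + 212*√557/8853)*(1/4818) = 186088046/21326877 + 106*√557/21326877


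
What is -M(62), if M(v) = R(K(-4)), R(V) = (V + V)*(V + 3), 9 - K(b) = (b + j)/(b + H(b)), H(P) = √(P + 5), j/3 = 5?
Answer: -3572/9 ≈ -396.89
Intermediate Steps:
j = 15 (j = 3*5 = 15)
H(P) = √(5 + P)
K(b) = 9 - (15 + b)/(b + √(5 + b)) (K(b) = 9 - (b + 15)/(b + √(5 + b)) = 9 - (15 + b)/(b + √(5 + b)))
R(V) = 2*V*(3 + V) (R(V) = (2*V)*(3 + V) = 2*V*(3 + V))
M(v) = 3572/9 (M(v) = 2*((-15 + 8*(-4) + 9*√(5 - 4))/(-4 + √(5 - 4)))*(3 + (-15 + 8*(-4) + 9*√(5 - 4))/(-4 + √(5 - 4))) = 2*((-15 - 32 + 9*√1)/(-4 + √1))*(3 + (-15 - 32 + 9*√1)/(-4 + √1)) = 2*((-15 - 32 + 9*1)/(-4 + 1))*(3 + (-15 - 32 + 9*1)/(-4 + 1)) = 2*((-15 - 32 + 9)/(-3))*(3 + (-15 - 32 + 9)/(-3)) = 2*(-⅓*(-38))*(3 - ⅓*(-38)) = 2*(38/3)*(3 + 38/3) = 2*(38/3)*(47/3) = 3572/9)
-M(62) = -1*3572/9 = -3572/9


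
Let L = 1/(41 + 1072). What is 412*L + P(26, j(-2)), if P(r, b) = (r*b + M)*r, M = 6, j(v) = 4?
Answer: 3183592/1113 ≈ 2860.4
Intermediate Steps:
P(r, b) = r*(6 + b*r) (P(r, b) = (r*b + 6)*r = (b*r + 6)*r = (6 + b*r)*r = r*(6 + b*r))
L = 1/1113 ≈ 0.00089847
412*L + P(26, j(-2)) = 412*(1/1113) + 26*(6 + 4*26) = 412/1113 + 26*(6 + 104) = 412/1113 + 26*110 = 412/1113 + 2860 = 3183592/1113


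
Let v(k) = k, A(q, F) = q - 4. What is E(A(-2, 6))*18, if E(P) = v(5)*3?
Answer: 270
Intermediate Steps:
A(q, F) = -4 + q
E(P) = 15 (E(P) = 5*3 = 15)
E(A(-2, 6))*18 = 15*18 = 270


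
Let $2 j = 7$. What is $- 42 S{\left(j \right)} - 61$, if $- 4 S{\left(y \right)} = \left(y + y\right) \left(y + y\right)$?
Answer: $\frac{907}{2} \approx 453.5$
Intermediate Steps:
$j = \frac{7}{2}$ ($j = \frac{1}{2} \cdot 7 = \frac{7}{2} \approx 3.5$)
$S{\left(y \right)} = - y^{2}$ ($S{\left(y \right)} = - \frac{\left(y + y\right) \left(y + y\right)}{4} = - \frac{2 y 2 y}{4} = - \frac{4 y^{2}}{4} = - y^{2}$)
$- 42 S{\left(j \right)} - 61 = - 42 \left(- \left(\frac{7}{2}\right)^{2}\right) - 61 = - 42 \left(\left(-1\right) \frac{49}{4}\right) - 61 = \left(-42\right) \left(- \frac{49}{4}\right) - 61 = \frac{1029}{2} - 61 = \frac{907}{2}$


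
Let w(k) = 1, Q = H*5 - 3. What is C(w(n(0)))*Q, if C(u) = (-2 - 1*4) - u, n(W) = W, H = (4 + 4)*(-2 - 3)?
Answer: 1421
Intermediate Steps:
H = -40 (H = 8*(-5) = -40)
Q = -203 (Q = -40*5 - 3 = -200 - 3 = -203)
C(u) = -6 - u (C(u) = (-2 - 4) - u = -6 - u)
C(w(n(0)))*Q = (-6 - 1*1)*(-203) = (-6 - 1)*(-203) = -7*(-203) = 1421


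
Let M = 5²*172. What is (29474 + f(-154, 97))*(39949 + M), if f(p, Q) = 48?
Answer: 1306318978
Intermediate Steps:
M = 4300 (M = 25*172 = 4300)
(29474 + f(-154, 97))*(39949 + M) = (29474 + 48)*(39949 + 4300) = 29522*44249 = 1306318978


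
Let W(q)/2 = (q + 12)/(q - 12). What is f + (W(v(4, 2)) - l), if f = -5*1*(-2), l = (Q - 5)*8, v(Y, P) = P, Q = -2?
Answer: 316/5 ≈ 63.200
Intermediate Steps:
l = -56 (l = (-2 - 5)*8 = -7*8 = -56)
W(q) = 2*(12 + q)/(-12 + q) (W(q) = 2*((q + 12)/(q - 12)) = 2*((12 + q)/(-12 + q)) = 2*(12 + q)/(-12 + q))
f = 10 (f = -5*(-2) = 10)
f + (W(v(4, 2)) - l) = 10 + (2*(12 + 2)/(-12 + 2) - 1*(-56)) = 10 + (2*14/(-10) + 56) = 10 + (2*(-⅒)*14 + 56) = 10 + (-14/5 + 56) = 10 + 266/5 = 316/5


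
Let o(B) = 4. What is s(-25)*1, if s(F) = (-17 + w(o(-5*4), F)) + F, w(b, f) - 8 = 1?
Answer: -33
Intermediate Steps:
w(b, f) = 9 (w(b, f) = 8 + 1 = 9)
s(F) = -8 + F (s(F) = (-17 + 9) + F = -8 + F)
s(-25)*1 = (-8 - 25)*1 = -33*1 = -33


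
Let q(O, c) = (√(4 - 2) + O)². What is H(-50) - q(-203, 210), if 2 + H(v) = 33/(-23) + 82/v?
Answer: -23699243/575 + 406*√2 ≈ -40642.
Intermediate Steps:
H(v) = -79/23 + 82/v (H(v) = -2 + (33/(-23) + 82/v) = -2 + (33*(-1/23) + 82/v) = -2 + (-33/23 + 82/v) = -79/23 + 82/v)
q(O, c) = (O + √2)² (q(O, c) = (√2 + O)² = (O + √2)²)
H(-50) - q(-203, 210) = (-79/23 + 82/(-50)) - (-203 + √2)² = (-79/23 + 82*(-1/50)) - (-203 + √2)² = (-79/23 - 41/25) - (-203 + √2)² = -2918/575 - (-203 + √2)²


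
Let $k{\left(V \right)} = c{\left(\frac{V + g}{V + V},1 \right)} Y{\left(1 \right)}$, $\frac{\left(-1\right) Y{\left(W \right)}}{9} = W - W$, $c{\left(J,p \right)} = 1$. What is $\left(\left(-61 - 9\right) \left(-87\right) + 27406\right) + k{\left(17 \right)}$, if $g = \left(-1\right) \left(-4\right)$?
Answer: $33496$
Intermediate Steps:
$g = 4$
$Y{\left(W \right)} = 0$ ($Y{\left(W \right)} = - 9 \left(W - W\right) = \left(-9\right) 0 = 0$)
$k{\left(V \right)} = 0$ ($k{\left(V \right)} = 1 \cdot 0 = 0$)
$\left(\left(-61 - 9\right) \left(-87\right) + 27406\right) + k{\left(17 \right)} = \left(\left(-61 - 9\right) \left(-87\right) + 27406\right) + 0 = \left(\left(-70\right) \left(-87\right) + 27406\right) + 0 = \left(6090 + 27406\right) + 0 = 33496 + 0 = 33496$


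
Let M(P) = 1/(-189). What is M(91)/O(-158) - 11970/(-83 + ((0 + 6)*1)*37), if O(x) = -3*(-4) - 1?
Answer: -24885769/288981 ≈ -86.116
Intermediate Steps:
M(P) = -1/189
O(x) = 11 (O(x) = 12 - 1 = 11)
M(91)/O(-158) - 11970/(-83 + ((0 + 6)*1)*37) = -1/189/11 - 11970/(-83 + ((0 + 6)*1)*37) = -1/189*1/11 - 11970/(-83 + (6*1)*37) = -1/2079 - 11970/(-83 + 6*37) = -1/2079 - 11970/(-83 + 222) = -1/2079 - 11970/139 = -24885769/288981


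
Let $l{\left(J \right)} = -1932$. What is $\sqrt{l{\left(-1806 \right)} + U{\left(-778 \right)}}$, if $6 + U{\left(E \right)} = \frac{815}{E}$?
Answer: $\frac{i \sqrt{1173674462}}{778} \approx 44.035 i$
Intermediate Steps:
$U{\left(E \right)} = -6 + \frac{815}{E}$
$\sqrt{l{\left(-1806 \right)} + U{\left(-778 \right)}} = \sqrt{-1932 - \left(6 - \frac{815}{-778}\right)} = \sqrt{-1932 + \left(-6 + 815 \left(- \frac{1}{778}\right)\right)} = \sqrt{-1932 - \frac{5483}{778}} = \sqrt{- \frac{1508579}{778}} = \frac{i \sqrt{1173674462}}{778}$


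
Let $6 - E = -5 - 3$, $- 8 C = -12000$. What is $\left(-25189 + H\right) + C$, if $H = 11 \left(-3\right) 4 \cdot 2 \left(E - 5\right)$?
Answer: $-26065$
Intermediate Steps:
$C = 1500$ ($C = \left(- \frac{1}{8}\right) \left(-12000\right) = 1500$)
$E = 14$ ($E = 6 - \left(-5 - 3\right) = 6 - -8 = 6 + 8 = 14$)
$H = -2376$ ($H = 11 \left(-3\right) 4 \cdot 2 \left(14 - 5\right) = 11 \left(\left(-12\right) 2\right) \left(14 - 5\right) = 11 \left(-24\right) 9 = \left(-264\right) 9 = -2376$)
$\left(-25189 + H\right) + C = \left(-25189 - 2376\right) + 1500 = -27565 + 1500 = -26065$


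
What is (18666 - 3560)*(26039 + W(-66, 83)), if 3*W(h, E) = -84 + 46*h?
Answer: 377634894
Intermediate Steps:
W(h, E) = -28 + 46*h/3 (W(h, E) = (-84 + 46*h)/3 = -28 + 46*h/3)
(18666 - 3560)*(26039 + W(-66, 83)) = (18666 - 3560)*(26039 + (-28 + (46/3)*(-66))) = 15106*(26039 + (-28 - 1012)) = 15106*(26039 - 1040) = 15106*24999 = 377634894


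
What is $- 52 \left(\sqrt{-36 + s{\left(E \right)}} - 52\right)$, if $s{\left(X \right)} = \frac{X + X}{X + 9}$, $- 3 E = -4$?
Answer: $2704 - \frac{104 i \sqrt{8587}}{31} \approx 2704.0 - 310.88 i$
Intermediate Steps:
$E = \frac{4}{3}$ ($E = \left(- \frac{1}{3}\right) \left(-4\right) = \frac{4}{3} \approx 1.3333$)
$s{\left(X \right)} = \frac{2 X}{9 + X}$
$- 52 \left(\sqrt{-36 + s{\left(E \right)}} - 52\right) = - 52 \left(\sqrt{-36 + 2 \cdot \frac{4}{3} \frac{1}{9 + \frac{4}{3}}} - 52\right) = - 52 \left(\sqrt{-36 + 2 \cdot \frac{4}{3} \frac{1}{\frac{31}{3}}} - 52\right) = - 52 \left(\sqrt{-36 + 2 \cdot \frac{4}{3} \cdot \frac{3}{31}} - 52\right) = - 52 \left(\sqrt{-36 + \frac{8}{31}} - 52\right) = - 52 \left(\sqrt{- \frac{1108}{31}} - 52\right) = - 52 \left(\frac{2 i \sqrt{8587}}{31} - 52\right) = - 52 \left(-52 + \frac{2 i \sqrt{8587}}{31}\right) = 2704 - \frac{104 i \sqrt{8587}}{31}$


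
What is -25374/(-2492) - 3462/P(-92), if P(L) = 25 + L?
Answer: 5163681/83482 ≈ 61.854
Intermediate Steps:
-25374/(-2492) - 3462/P(-92) = -25374/(-2492) - 3462/(25 - 92) = -25374*(-1/2492) - 3462/(-67) = 12687/1246 - 3462*(-1/67) = 12687/1246 + 3462/67 = 5163681/83482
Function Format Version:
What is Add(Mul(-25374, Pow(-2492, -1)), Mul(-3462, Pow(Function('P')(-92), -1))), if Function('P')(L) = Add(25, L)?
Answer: Rational(5163681, 83482) ≈ 61.854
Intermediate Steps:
Add(Mul(-25374, Pow(-2492, -1)), Mul(-3462, Pow(Function('P')(-92), -1))) = Add(Mul(-25374, Pow(-2492, -1)), Mul(-3462, Pow(Add(25, -92), -1))) = Add(Mul(-25374, Rational(-1, 2492)), Mul(-3462, Pow(-67, -1))) = Add(Rational(12687, 1246), Mul(-3462, Rational(-1, 67))) = Add(Rational(12687, 1246), Rational(3462, 67)) = Rational(5163681, 83482)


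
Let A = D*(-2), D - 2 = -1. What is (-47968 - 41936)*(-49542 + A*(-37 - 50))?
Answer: 4438380672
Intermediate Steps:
D = 1 (D = 2 - 1 = 1)
A = -2 (A = 1*(-2) = -2)
(-47968 - 41936)*(-49542 + A*(-37 - 50)) = (-47968 - 41936)*(-49542 - 2*(-37 - 50)) = -89904*(-49542 - 2*(-87)) = -89904*(-49542 + 174) = -89904*(-49368) = 4438380672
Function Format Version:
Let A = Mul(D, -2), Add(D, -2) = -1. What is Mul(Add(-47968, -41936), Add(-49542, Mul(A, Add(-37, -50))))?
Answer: 4438380672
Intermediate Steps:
D = 1 (D = Add(2, -1) = 1)
A = -2 (A = Mul(1, -2) = -2)
Mul(Add(-47968, -41936), Add(-49542, Mul(A, Add(-37, -50)))) = Mul(Add(-47968, -41936), Add(-49542, Mul(-2, Add(-37, -50)))) = Mul(-89904, Add(-49542, Mul(-2, -87))) = Mul(-89904, Add(-49542, 174)) = Mul(-89904, -49368) = 4438380672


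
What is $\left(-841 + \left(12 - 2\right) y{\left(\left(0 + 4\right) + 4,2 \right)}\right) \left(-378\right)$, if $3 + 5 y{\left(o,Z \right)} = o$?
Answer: $314118$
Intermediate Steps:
$y{\left(o,Z \right)} = - \frac{3}{5} + \frac{o}{5}$
$\left(-841 + \left(12 - 2\right) y{\left(\left(0 + 4\right) + 4,2 \right)}\right) \left(-378\right) = \left(-841 + \left(12 - 2\right) \left(- \frac{3}{5} + \frac{\left(0 + 4\right) + 4}{5}\right)\right) \left(-378\right) = \left(-841 + 10 \left(- \frac{3}{5} + \frac{4 + 4}{5}\right)\right) \left(-378\right) = \left(-841 + 10 \left(- \frac{3}{5} + \frac{1}{5} \cdot 8\right)\right) \left(-378\right) = \left(-841 + 10 \left(- \frac{3}{5} + \frac{8}{5}\right)\right) \left(-378\right) = \left(-841 + 10 \cdot 1\right) \left(-378\right) = \left(-841 + 10\right) \left(-378\right) = \left(-831\right) \left(-378\right) = 314118$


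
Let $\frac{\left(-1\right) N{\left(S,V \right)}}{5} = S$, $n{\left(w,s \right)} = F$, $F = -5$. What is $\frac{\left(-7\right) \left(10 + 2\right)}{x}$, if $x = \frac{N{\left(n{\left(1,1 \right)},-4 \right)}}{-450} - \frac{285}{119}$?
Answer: $\frac{179928}{5249} \approx 34.279$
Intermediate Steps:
$n{\left(w,s \right)} = -5$
$N{\left(S,V \right)} = - 5 S$
$x = - \frac{5249}{2142}$ ($x = \frac{\left(-5\right) \left(-5\right)}{-450} - \frac{285}{119} = 25 \left(- \frac{1}{450}\right) - \frac{285}{119} = - \frac{1}{18} - \frac{285}{119} = - \frac{5249}{2142} \approx -2.4505$)
$\frac{\left(-7\right) \left(10 + 2\right)}{x} = \frac{\left(-7\right) \left(10 + 2\right)}{- \frac{5249}{2142}} = \left(-7\right) 12 \left(- \frac{2142}{5249}\right) = \left(-84\right) \left(- \frac{2142}{5249}\right) = \frac{179928}{5249}$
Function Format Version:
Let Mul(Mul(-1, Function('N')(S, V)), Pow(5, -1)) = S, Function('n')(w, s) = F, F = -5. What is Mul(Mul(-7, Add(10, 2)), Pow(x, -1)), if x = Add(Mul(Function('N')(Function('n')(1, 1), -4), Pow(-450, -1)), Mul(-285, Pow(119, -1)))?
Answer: Rational(179928, 5249) ≈ 34.279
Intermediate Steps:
Function('n')(w, s) = -5
Function('N')(S, V) = Mul(-5, S)
x = Rational(-5249, 2142) (x = Add(Mul(Mul(-5, -5), Pow(-450, -1)), Mul(-285, Pow(119, -1))) = Add(Mul(25, Rational(-1, 450)), Mul(-285, Rational(1, 119))) = Add(Rational(-1, 18), Rational(-285, 119)) = Rational(-5249, 2142) ≈ -2.4505)
Mul(Mul(-7, Add(10, 2)), Pow(x, -1)) = Mul(Mul(-7, Add(10, 2)), Pow(Rational(-5249, 2142), -1)) = Mul(Mul(-7, 12), Rational(-2142, 5249)) = Mul(-84, Rational(-2142, 5249)) = Rational(179928, 5249)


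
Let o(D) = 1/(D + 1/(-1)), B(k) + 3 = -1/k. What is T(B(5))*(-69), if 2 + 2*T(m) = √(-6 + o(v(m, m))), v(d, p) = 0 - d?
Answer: 69 - 69*I*√671/22 ≈ 69.0 - 81.243*I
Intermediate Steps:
B(k) = -3 - 1/k
v(d, p) = -d
o(D) = 1/(-1 + D) (o(D) = 1/(D - 1) = 1/(-1 + D))
T(m) = -1 + √(-6 + 1/(-1 - m))/2
T(B(5))*(-69) = (-1 + √((7 + 6*(-3 - 1/5))/(-1 - (-3 - 1/5)))/2)*(-69) = (-1 + √((7 + 6*(-3 - 1*⅕))/(-1 - (-3 - 1*⅕)))/2)*(-69) = (-1 + √((7 + 6*(-3 - ⅕))/(-1 - (-3 - ⅕)))/2)*(-69) = (-1 + √((7 + 6*(-16/5))/(-1 - 1*(-16/5)))/2)*(-69) = (-1 + √((7 - 96/5)/(-1 + 16/5))/2)*(-69) = (-1 + √(-61/5/(11/5))/2)*(-69) = (-1 + √((5/11)*(-61/5))/2)*(-69) = (-1 + √(-61/11)/2)*(-69) = (-1 + (I*√671/11)/2)*(-69) = (-1 + I*√671/22)*(-69) = 69 - 69*I*√671/22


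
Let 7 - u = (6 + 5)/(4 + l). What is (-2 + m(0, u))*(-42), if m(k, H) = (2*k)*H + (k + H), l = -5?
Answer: -672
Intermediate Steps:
u = 18 (u = 7 - (6 + 5)/(4 - 5) = 7 - 11/(-1) = 7 - 11*(-1) = 7 - 1*(-11) = 7 + 11 = 18)
m(k, H) = H + k + 2*H*k (m(k, H) = 2*H*k + (H + k) = H + k + 2*H*k)
(-2 + m(0, u))*(-42) = (-2 + (18 + 0 + 2*18*0))*(-42) = (-2 + (18 + 0 + 0))*(-42) = (-2 + 18)*(-42) = 16*(-42) = -672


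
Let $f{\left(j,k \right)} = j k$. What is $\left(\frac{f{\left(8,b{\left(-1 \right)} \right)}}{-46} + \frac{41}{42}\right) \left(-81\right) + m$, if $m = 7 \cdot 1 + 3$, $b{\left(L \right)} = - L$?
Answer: $- \frac{17705}{322} \approx -54.984$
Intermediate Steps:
$m = 10$ ($m = 7 + 3 = 10$)
$\left(\frac{f{\left(8,b{\left(-1 \right)} \right)}}{-46} + \frac{41}{42}\right) \left(-81\right) + m = \left(\frac{8 \left(\left(-1\right) \left(-1\right)\right)}{-46} + \frac{41}{42}\right) \left(-81\right) + 10 = \left(8 \cdot 1 \left(- \frac{1}{46}\right) + 41 \cdot \frac{1}{42}\right) \left(-81\right) + 10 = \left(8 \left(- \frac{1}{46}\right) + \frac{41}{42}\right) \left(-81\right) + 10 = \left(- \frac{4}{23} + \frac{41}{42}\right) \left(-81\right) + 10 = \frac{775}{966} \left(-81\right) + 10 = - \frac{20925}{322} + 10 = - \frac{17705}{322}$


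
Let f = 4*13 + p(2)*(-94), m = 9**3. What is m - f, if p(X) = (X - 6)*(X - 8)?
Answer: 2933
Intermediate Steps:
p(X) = (-8 + X)*(-6 + X) (p(X) = (-6 + X)*(-8 + X) = (-8 + X)*(-6 + X))
m = 729
f = -2204 (f = 4*13 + (48 + 2**2 - 14*2)*(-94) = 52 + (48 + 4 - 28)*(-94) = 52 + 24*(-94) = 52 - 2256 = -2204)
m - f = 729 - 1*(-2204) = 729 + 2204 = 2933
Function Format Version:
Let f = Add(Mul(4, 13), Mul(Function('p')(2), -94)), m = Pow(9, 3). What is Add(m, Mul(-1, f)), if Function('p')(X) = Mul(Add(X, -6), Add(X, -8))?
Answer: 2933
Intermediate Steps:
Function('p')(X) = Mul(Add(-8, X), Add(-6, X)) (Function('p')(X) = Mul(Add(-6, X), Add(-8, X)) = Mul(Add(-8, X), Add(-6, X)))
m = 729
f = -2204 (f = Add(Mul(4, 13), Mul(Add(48, Pow(2, 2), Mul(-14, 2)), -94)) = Add(52, Mul(Add(48, 4, -28), -94)) = Add(52, Mul(24, -94)) = Add(52, -2256) = -2204)
Add(m, Mul(-1, f)) = Add(729, Mul(-1, -2204)) = Add(729, 2204) = 2933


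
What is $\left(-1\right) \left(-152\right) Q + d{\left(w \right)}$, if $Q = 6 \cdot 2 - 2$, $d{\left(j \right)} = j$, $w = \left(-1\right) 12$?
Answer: $1508$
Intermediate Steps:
$w = -12$
$Q = 10$ ($Q = 12 - 2 = 10$)
$\left(-1\right) \left(-152\right) Q + d{\left(w \right)} = \left(-1\right) \left(-152\right) 10 - 12 = 152 \cdot 10 - 12 = 1520 - 12 = 1508$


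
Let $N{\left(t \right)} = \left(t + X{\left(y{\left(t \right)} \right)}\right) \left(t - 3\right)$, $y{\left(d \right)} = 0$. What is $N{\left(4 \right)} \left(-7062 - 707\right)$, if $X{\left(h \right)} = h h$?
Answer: $-31076$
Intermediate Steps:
$X{\left(h \right)} = h^{2}$
$N{\left(t \right)} = t \left(-3 + t\right)$ ($N{\left(t \right)} = \left(t + 0^{2}\right) \left(t - 3\right) = \left(t + 0\right) \left(-3 + t\right) = t \left(-3 + t\right)$)
$N{\left(4 \right)} \left(-7062 - 707\right) = 4 \left(-3 + 4\right) \left(-7062 - 707\right) = 4 \cdot 1 \left(-7062 - 707\right) = 4 \left(-7769\right) = -31076$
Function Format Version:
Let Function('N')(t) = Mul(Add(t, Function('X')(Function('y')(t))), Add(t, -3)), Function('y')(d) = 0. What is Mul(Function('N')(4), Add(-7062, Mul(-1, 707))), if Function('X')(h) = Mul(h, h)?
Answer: -31076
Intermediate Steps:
Function('X')(h) = Pow(h, 2)
Function('N')(t) = Mul(t, Add(-3, t)) (Function('N')(t) = Mul(Add(t, Pow(0, 2)), Add(t, -3)) = Mul(Add(t, 0), Add(-3, t)) = Mul(t, Add(-3, t)))
Mul(Function('N')(4), Add(-7062, Mul(-1, 707))) = Mul(Mul(4, Add(-3, 4)), Add(-7062, Mul(-1, 707))) = Mul(Mul(4, 1), Add(-7062, -707)) = Mul(4, -7769) = -31076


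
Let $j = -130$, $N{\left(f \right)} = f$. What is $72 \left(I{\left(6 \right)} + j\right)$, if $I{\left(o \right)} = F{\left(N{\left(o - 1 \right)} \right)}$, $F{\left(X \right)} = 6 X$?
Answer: $-7200$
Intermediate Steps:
$I{\left(o \right)} = -6 + 6 o$ ($I{\left(o \right)} = 6 \left(o - 1\right) = 6 \left(-1 + o\right) = -6 + 6 o$)
$72 \left(I{\left(6 \right)} + j\right) = 72 \left(\left(-6 + 6 \cdot 6\right) - 130\right) = 72 \left(\left(-6 + 36\right) - 130\right) = 72 \left(30 - 130\right) = 72 \left(-100\right) = -7200$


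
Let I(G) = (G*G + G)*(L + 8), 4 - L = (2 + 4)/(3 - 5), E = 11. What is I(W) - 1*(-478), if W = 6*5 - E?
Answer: 6178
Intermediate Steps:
L = 7 (L = 4 - (2 + 4)/(3 - 5) = 4 - 6/(-2) = 4 - 6*(-1)/2 = 4 - 1*(-3) = 4 + 3 = 7)
W = 19 (W = 6*5 - 1*11 = 30 - 11 = 19)
I(G) = 15*G + 15*G**2 (I(G) = (G*G + G)*(7 + 8) = (G**2 + G)*15 = (G + G**2)*15 = 15*G + 15*G**2)
I(W) - 1*(-478) = 15*19*(1 + 19) - 1*(-478) = 15*19*20 + 478 = 5700 + 478 = 6178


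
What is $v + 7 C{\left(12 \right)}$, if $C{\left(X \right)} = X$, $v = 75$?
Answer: $159$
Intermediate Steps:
$v + 7 C{\left(12 \right)} = 75 + 7 \cdot 12 = 75 + 84 = 159$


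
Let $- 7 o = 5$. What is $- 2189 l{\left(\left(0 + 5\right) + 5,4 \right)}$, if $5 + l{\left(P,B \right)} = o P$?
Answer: $\frac{186065}{7} \approx 26581.0$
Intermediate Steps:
$o = - \frac{5}{7}$ ($o = \left(- \frac{1}{7}\right) 5 = - \frac{5}{7} \approx -0.71429$)
$l{\left(P,B \right)} = -5 - \frac{5 P}{7}$
$- 2189 l{\left(\left(0 + 5\right) + 5,4 \right)} = - 2189 \left(-5 - \frac{5 \left(\left(0 + 5\right) + 5\right)}{7}\right) = - 2189 \left(-5 - \frac{5 \left(5 + 5\right)}{7}\right) = - 2189 \left(-5 - \frac{50}{7}\right) = \left(-2189\right) \left(- \frac{85}{7}\right) = \frac{186065}{7}$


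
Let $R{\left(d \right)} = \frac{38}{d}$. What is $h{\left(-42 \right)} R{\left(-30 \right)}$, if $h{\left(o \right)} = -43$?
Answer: $\frac{817}{15} \approx 54.467$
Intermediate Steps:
$h{\left(-42 \right)} R{\left(-30 \right)} = - 43 \frac{38}{-30} = - 43 \cdot 38 \left(- \frac{1}{30}\right) = \left(-43\right) \left(- \frac{19}{15}\right) = \frac{817}{15}$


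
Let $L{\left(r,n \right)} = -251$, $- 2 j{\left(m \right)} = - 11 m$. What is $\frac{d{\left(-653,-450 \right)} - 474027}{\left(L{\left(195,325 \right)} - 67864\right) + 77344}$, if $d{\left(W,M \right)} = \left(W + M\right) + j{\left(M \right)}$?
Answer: $- \frac{477605}{9229} \approx -51.75$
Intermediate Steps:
$j{\left(m \right)} = \frac{11 m}{2}$ ($j{\left(m \right)} = - \frac{\left(-11\right) m}{2} = \frac{11 m}{2}$)
$d{\left(W,M \right)} = W + \frac{13 M}{2}$ ($d{\left(W,M \right)} = \left(W + M\right) + \frac{11 M}{2} = \left(M + W\right) + \frac{11 M}{2} = W + \frac{13 M}{2}$)
$\frac{d{\left(-653,-450 \right)} - 474027}{\left(L{\left(195,325 \right)} - 67864\right) + 77344} = \frac{\left(-653 + \frac{13}{2} \left(-450\right)\right) - 474027}{\left(-251 - 67864\right) + 77344} = \frac{\left(-653 - 2925\right) - 474027}{\left(-251 - 67864\right) + 77344} = \frac{-3578 - 474027}{-68115 + 77344} = - \frac{477605}{9229}$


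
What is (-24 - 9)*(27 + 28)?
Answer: -1815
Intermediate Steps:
(-24 - 9)*(27 + 28) = -33*55 = -1815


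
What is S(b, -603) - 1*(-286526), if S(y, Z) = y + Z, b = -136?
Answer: 285787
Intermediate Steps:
S(y, Z) = Z + y
S(b, -603) - 1*(-286526) = (-603 - 136) - 1*(-286526) = -739 + 286526 = 285787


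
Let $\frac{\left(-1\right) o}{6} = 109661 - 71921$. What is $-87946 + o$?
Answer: $-314386$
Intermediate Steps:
$o = -226440$ ($o = - 6 \left(109661 - 71921\right) = \left(-6\right) 37740 = -226440$)
$-87946 + o = -87946 - 226440 = -314386$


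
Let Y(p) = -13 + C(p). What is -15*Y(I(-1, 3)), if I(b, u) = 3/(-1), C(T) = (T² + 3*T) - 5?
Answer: 270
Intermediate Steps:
C(T) = -5 + T² + 3*T
I(b, u) = -3 (I(b, u) = -1*3 = -3)
Y(p) = -18 + p² + 3*p (Y(p) = -13 + (-5 + p² + 3*p) = -18 + p² + 3*p)
-15*Y(I(-1, 3)) = -15*(-18 + (-3)² + 3*(-3)) = -15*(-18 + 9 - 9) = -15*(-18) = 270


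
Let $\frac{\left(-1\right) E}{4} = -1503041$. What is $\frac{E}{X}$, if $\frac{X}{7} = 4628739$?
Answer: $\frac{6012164}{32401173} \approx 0.18555$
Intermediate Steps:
$E = 6012164$ ($E = \left(-4\right) \left(-1503041\right) = 6012164$)
$X = 32401173$ ($X = 7 \cdot 4628739 = 32401173$)
$\frac{E}{X} = \frac{6012164}{32401173}$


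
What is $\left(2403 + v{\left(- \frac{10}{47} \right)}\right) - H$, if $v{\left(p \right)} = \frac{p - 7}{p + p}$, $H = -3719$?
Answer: $\frac{122779}{20} \approx 6139.0$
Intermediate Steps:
$v{\left(p \right)} = \frac{-7 + p}{2 p}$
$\left(2403 + v{\left(- \frac{10}{47} \right)}\right) - H = \left(2403 + \frac{-7 - \frac{10}{47}}{2 \left(- \frac{10}{47}\right)}\right) - -3719 = \left(2403 + \frac{-7 - \frac{10}{47}}{2 \left(\left(-10\right) \frac{1}{47}\right)}\right) + 3719 = \left(2403 + \frac{-7 - \frac{10}{47}}{2 \left(- \frac{10}{47}\right)}\right) + 3719 = \left(2403 + \frac{1}{2} \left(- \frac{47}{10}\right) \left(- \frac{339}{47}\right)\right) + 3719 = \left(2403 + \frac{339}{20}\right) + 3719 = \frac{48399}{20} + 3719 = \frac{122779}{20}$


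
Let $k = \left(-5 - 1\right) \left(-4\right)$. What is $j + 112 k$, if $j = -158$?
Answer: $2530$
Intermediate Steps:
$k = 24$ ($k = \left(-6\right) \left(-4\right) = 24$)
$j + 112 k = -158 + 112 \cdot 24 = -158 + 2688 = 2530$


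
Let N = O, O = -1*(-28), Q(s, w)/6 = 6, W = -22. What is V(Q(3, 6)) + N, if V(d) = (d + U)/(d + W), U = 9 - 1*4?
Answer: 433/14 ≈ 30.929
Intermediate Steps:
Q(s, w) = 36 (Q(s, w) = 6*6 = 36)
U = 5 (U = 9 - 4 = 5)
V(d) = (5 + d)/(-22 + d) (V(d) = (d + 5)/(d - 22) = (5 + d)/(-22 + d))
O = 28
N = 28
V(Q(3, 6)) + N = (5 + 36)/(-22 + 36) + 28 = 41/14 + 28 = 433/14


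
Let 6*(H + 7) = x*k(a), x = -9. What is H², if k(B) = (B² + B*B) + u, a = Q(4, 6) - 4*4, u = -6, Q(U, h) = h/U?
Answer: 6325225/16 ≈ 3.9533e+5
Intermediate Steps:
a = -29/2 (a = 6/4 - 4*4 = 6*(¼) - 16 = 3/2 - 16 = -29/2 ≈ -14.500)
k(B) = -6 + 2*B² (k(B) = (B² + B*B) - 6 = (B² + B²) - 6 = 2*B² - 6 = -6 + 2*B²)
H = -2515/4 (H = -7 + (-9*(-6 + 2*(-29/2)²))/6 = -7 + (-9*(-6 + 2*(841/4)))/6 = -7 + (-9*(-6 + 841/2))/6 = -7 + (-9*829/2)/6 = -7 + (⅙)*(-7461/2) = -7 - 2487/4 = -2515/4 ≈ -628.75)
H² = (-2515/4)² = 6325225/16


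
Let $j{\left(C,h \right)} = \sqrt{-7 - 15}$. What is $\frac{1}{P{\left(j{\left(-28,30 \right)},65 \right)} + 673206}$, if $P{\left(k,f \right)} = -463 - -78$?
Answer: $\frac{1}{672821} \approx 1.4863 \cdot 10^{-6}$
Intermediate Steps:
$j{\left(C,h \right)} = i \sqrt{22}$ ($j{\left(C,h \right)} = \sqrt{-22} = i \sqrt{22}$)
$P{\left(k,f \right)} = -385$ ($P{\left(k,f \right)} = -463 + 78 = -385$)
$\frac{1}{P{\left(j{\left(-28,30 \right)},65 \right)} + 673206} = \frac{1}{-385 + 673206} = \frac{1}{672821}$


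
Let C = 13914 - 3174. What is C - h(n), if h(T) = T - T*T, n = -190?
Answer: 47030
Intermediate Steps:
h(T) = T - T²
C = 10740
C - h(n) = 10740 - (-190)*(1 - 1*(-190)) = 10740 - (-190)*(1 + 190) = 10740 - (-190)*191 = 10740 - 1*(-36290) = 10740 + 36290 = 47030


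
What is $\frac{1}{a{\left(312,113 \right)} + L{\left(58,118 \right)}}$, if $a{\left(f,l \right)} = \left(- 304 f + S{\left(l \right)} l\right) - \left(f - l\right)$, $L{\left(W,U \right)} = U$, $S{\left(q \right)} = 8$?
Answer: $- \frac{1}{94025} \approx -1.0635 \cdot 10^{-5}$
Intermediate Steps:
$a{\left(f,l \right)} = - 305 f + 9 l$ ($a{\left(f,l \right)} = \left(- 304 f + 8 l\right) - \left(f - l\right) = - 305 f + 9 l$)
$\frac{1}{a{\left(312,113 \right)} + L{\left(58,118 \right)}} = \frac{1}{\left(\left(-305\right) 312 + 9 \cdot 113\right) + 118} = \frac{1}{\left(-95160 + 1017\right) + 118} = \frac{1}{-94143 + 118} = \frac{1}{-94025} = - \frac{1}{94025}$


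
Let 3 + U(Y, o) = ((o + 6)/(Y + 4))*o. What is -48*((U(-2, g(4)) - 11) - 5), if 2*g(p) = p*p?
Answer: -1776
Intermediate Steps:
g(p) = p**2/2 (g(p) = (p*p)/2 = p**2/2)
U(Y, o) = -3 + o*(6 + o)/(4 + Y) (U(Y, o) = -3 + ((o + 6)/(Y + 4))*o = -3 + ((6 + o)/(4 + Y))*o = -3 + o*(6 + o)/(4 + Y))
-48*((U(-2, g(4)) - 11) - 5) = -48*(((-12 + ((1/2)*4**2)**2 - 3*(-2) + 6*((1/2)*4**2))/(4 - 2) - 11) - 5) = -48*(((-12 + ((1/2)*16)**2 + 6 + 6*((1/2)*16))/2 - 11) - 5) = -48*(((-12 + 8**2 + 6 + 6*8)/2 - 11) - 5) = -48*(((-12 + 64 + 6 + 48)/2 - 11) - 5) = -48*(((1/2)*106 - 11) - 5) = -48*((53 - 11) - 5) = -48*(42 - 5) = -48*37 = -1776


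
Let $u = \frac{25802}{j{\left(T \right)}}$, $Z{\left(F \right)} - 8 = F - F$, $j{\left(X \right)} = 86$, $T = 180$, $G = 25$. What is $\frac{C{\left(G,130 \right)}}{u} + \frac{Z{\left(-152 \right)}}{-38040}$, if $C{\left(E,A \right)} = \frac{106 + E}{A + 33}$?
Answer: $\frac{24682052}{9999113565} \approx 0.0024684$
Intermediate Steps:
$C{\left(E,A \right)} = \frac{106 + E}{33 + A}$
$Z{\left(F \right)} = 8$ ($Z{\left(F \right)} = 8 + \left(F - F\right) = 8 + 0 = 8$)
$u = \frac{12901}{43}$ ($u = \frac{25802}{86} = 25802 \cdot \frac{1}{86} = \frac{12901}{43} \approx 300.02$)
$\frac{C{\left(G,130 \right)}}{u} + \frac{Z{\left(-152 \right)}}{-38040} = \frac{\frac{1}{33 + 130} \left(106 + 25\right)}{\frac{12901}{43}} + \frac{8}{-38040} = \frac{1}{163} \cdot 131 \cdot \frac{43}{12901} + 8 \left(- \frac{1}{38040}\right) = \frac{1}{163} \cdot 131 \cdot \frac{43}{12901} - \frac{1}{4755} = \frac{131}{163} \cdot \frac{43}{12901} - \frac{1}{4755} = \frac{5633}{2102863} - \frac{1}{4755} = \frac{24682052}{9999113565}$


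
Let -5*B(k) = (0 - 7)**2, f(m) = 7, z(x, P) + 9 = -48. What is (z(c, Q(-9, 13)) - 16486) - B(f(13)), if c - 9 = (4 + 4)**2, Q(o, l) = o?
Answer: -82666/5 ≈ -16533.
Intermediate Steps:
c = 73 (c = 9 + (4 + 4)**2 = 9 + 8**2 = 9 + 64 = 73)
z(x, P) = -57 (z(x, P) = -9 - 48 = -57)
B(k) = -49/5 (B(k) = -(0 - 7)**2/5 = -1/5*(-7)**2 = -1/5*49 = -49/5)
(z(c, Q(-9, 13)) - 16486) - B(f(13)) = (-57 - 16486) - 1*(-49/5) = -16543 + 49/5 = -82666/5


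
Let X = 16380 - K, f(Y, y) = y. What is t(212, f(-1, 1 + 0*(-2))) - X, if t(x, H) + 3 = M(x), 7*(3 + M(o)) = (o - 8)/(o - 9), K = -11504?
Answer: -39631486/1421 ≈ -27890.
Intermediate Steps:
X = 27884 (X = 16380 - 1*(-11504) = 16380 + 11504 = 27884)
M(o) = -3 + (-8 + o)/(7*(-9 + o)) (M(o) = -3 + ((o - 8)/(o - 9))/7 = -3 + ((-8 + o)/(-9 + o))/7 = -3 + (-8 + o)/(7*(-9 + o)))
t(x, H) = -3 + (181 - 20*x)/(7*(-9 + x))
t(212, f(-1, 1 + 0*(-2))) - X = (370 - 41*212)/(7*(-9 + 212)) - 1*27884 = (1/7)*(370 - 8692)/203 - 27884 = (1/7)*(1/203)*(-8322) - 27884 = -8322/1421 - 27884 = -39631486/1421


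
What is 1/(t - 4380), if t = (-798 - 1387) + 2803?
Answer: -1/3762 ≈ -0.00026582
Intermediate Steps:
t = 618 (t = -2185 + 2803 = 618)
1/(t - 4380) = 1/(618 - 4380) = 1/(-3762) = -1/3762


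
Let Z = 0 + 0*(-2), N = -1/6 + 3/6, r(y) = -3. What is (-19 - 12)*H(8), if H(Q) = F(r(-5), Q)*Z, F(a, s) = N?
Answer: 0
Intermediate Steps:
N = ⅓ (N = -1*⅙ + 3*(⅙) = -⅙ + ½ = ⅓ ≈ 0.33333)
F(a, s) = ⅓
Z = 0 (Z = 0 + 0 = 0)
H(Q) = 0 (H(Q) = (⅓)*0 = 0)
(-19 - 12)*H(8) = (-19 - 12)*0 = -31*0 = 0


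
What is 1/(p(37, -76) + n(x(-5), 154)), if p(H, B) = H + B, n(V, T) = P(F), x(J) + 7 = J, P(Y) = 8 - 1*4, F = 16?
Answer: -1/35 ≈ -0.028571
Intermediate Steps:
P(Y) = 4 (P(Y) = 8 - 4 = 4)
x(J) = -7 + J
n(V, T) = 4
p(H, B) = B + H
1/(p(37, -76) + n(x(-5), 154)) = 1/((-76 + 37) + 4) = 1/(-39 + 4) = 1/(-35) = -1/35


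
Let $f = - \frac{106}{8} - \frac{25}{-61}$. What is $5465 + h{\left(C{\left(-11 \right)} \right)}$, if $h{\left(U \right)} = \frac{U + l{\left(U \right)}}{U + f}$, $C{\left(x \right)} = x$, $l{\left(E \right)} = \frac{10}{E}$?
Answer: $\frac{349720919}{63987} \approx 5465.5$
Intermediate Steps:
$f = - \frac{3133}{244}$ ($f = \left(-106\right) \frac{1}{8} - - \frac{25}{61} = - \frac{53}{4} + \frac{25}{61} = - \frac{3133}{244} \approx -12.84$)
$h{\left(U \right)} = \frac{U + \frac{10}{U}}{- \frac{3133}{244} + U}$ ($h{\left(U \right)} = \frac{U + \frac{10}{U}}{U - \frac{3133}{244}} = \frac{U + \frac{10}{U}}{- \frac{3133}{244} + U}$)
$5465 + h{\left(C{\left(-11 \right)} \right)} = 5465 + \frac{244 \left(10 + \left(-11\right)^{2}\right)}{\left(-11\right) \left(-3133 + 244 \left(-11\right)\right)} = 5465 + 244 \left(- \frac{1}{11}\right) \frac{1}{-3133 - 2684} \left(10 + 121\right) = 5465 + 244 \left(- \frac{1}{11}\right) \frac{1}{-5817} \cdot 131 = 5465 + 244 \left(- \frac{1}{11}\right) \left(- \frac{1}{5817}\right) 131 = 5465 + \frac{31964}{63987} = \frac{349720919}{63987}$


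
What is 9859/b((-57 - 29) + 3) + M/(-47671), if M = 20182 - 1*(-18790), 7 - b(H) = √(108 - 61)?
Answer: 3289840779/95342 + 9859*√47/2 ≈ 68301.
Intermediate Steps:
b(H) = 7 - √47 (b(H) = 7 - √(108 - 61) = 7 - √47)
M = 38972 (M = 20182 + 18790 = 38972)
9859/b((-57 - 29) + 3) + M/(-47671) = 9859/(7 - √47) + 38972/(-47671) = 9859/(7 - √47) + 38972*(-1/47671) = 9859/(7 - √47) - 38972/47671 = -38972/47671 + 9859/(7 - √47)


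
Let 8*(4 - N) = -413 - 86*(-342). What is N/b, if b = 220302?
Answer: -28967/1762416 ≈ -0.016436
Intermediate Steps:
N = -28967/8 (N = 4 - (-413 - 86*(-342))/8 = 4 - (-413 + 29412)/8 = 4 - 1/8*28999 = 4 - 28999/8 = -28967/8 ≈ -3620.9)
N/b = -28967/8/220302 = -28967/8*1/220302 = -28967/1762416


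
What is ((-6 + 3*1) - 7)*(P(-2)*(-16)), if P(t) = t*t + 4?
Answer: 1280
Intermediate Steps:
P(t) = 4 + t**2 (P(t) = t**2 + 4 = 4 + t**2)
((-6 + 3*1) - 7)*(P(-2)*(-16)) = ((-6 + 3*1) - 7)*((4 + (-2)**2)*(-16)) = ((-6 + 3) - 7)*((4 + 4)*(-16)) = (-3 - 7)*(8*(-16)) = -10*(-128) = 1280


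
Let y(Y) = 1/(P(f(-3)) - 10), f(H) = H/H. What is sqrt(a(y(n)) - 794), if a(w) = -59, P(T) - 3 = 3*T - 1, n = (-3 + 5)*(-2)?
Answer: I*sqrt(853) ≈ 29.206*I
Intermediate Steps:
n = -4 (n = 2*(-2) = -4)
f(H) = 1
P(T) = 2 + 3*T (P(T) = 3 + (3*T - 1) = 3 + (-1 + 3*T) = 2 + 3*T)
y(Y) = -1/5 (y(Y) = 1/((2 + 3*1) - 10) = 1/((2 + 3) - 10) = 1/(5 - 10) = 1/(-5) = -1/5)
sqrt(a(y(n)) - 794) = sqrt(-59 - 794) = sqrt(-853) = I*sqrt(853)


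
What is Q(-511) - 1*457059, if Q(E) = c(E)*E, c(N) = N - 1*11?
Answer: -190317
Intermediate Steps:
c(N) = -11 + N (c(N) = N - 11 = -11 + N)
Q(E) = E*(-11 + E) (Q(E) = (-11 + E)*E = E*(-11 + E))
Q(-511) - 1*457059 = -511*(-11 - 511) - 1*457059 = -511*(-522) - 457059 = 266742 - 457059 = -190317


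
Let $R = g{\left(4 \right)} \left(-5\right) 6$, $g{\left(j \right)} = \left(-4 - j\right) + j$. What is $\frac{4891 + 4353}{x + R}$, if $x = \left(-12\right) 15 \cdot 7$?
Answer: $- \frac{2311}{285} \approx -8.1088$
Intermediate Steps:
$g{\left(j \right)} = -4$
$x = -1260$ ($x = \left(-180\right) 7 = -1260$)
$R = 120$ ($R = \left(-4\right) \left(-5\right) 6 = 20 \cdot 6 = 120$)
$\frac{4891 + 4353}{x + R} = \frac{4891 + 4353}{-1260 + 120} = \frac{9244}{-1140} = 9244 \left(- \frac{1}{1140}\right) = - \frac{2311}{285}$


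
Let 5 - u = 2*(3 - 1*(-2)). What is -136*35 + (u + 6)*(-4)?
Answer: -4764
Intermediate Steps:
u = -5 (u = 5 - 2*(3 - 1*(-2)) = 5 - 2*(3 + 2) = 5 - 2*5 = 5 - 1*10 = 5 - 10 = -5)
-136*35 + (u + 6)*(-4) = -136*35 + (-5 + 6)*(-4) = -4760 + 1*(-4) = -4760 - 4 = -4764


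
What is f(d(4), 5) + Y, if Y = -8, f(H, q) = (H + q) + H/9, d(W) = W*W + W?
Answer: 173/9 ≈ 19.222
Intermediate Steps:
d(W) = W + W² (d(W) = W² + W = W + W²)
f(H, q) = q + 10*H/9 (f(H, q) = (H + q) + H*(⅑) = (H + q) + H/9 = q + 10*H/9)
f(d(4), 5) + Y = (5 + 10*(4*(1 + 4))/9) - 8 = (5 + 10*(4*5)/9) - 8 = (5 + (10/9)*20) - 8 = (5 + 200/9) - 8 = 245/9 - 8 = 173/9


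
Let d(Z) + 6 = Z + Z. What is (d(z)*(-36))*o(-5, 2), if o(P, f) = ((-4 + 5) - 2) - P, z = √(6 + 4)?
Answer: 864 - 288*√10 ≈ -46.736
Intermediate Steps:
z = √10 ≈ 3.1623
o(P, f) = -1 - P (o(P, f) = (1 - 2) - P = -1 - P)
d(Z) = -6 + 2*Z (d(Z) = -6 + (Z + Z) = -6 + 2*Z)
(d(z)*(-36))*o(-5, 2) = ((-6 + 2*√10)*(-36))*(-1 - 1*(-5)) = (216 - 72*√10)*(-1 + 5) = (216 - 72*√10)*4 = 864 - 288*√10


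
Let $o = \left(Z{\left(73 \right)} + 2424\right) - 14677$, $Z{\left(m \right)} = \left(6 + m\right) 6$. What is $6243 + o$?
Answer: $-5536$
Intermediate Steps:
$Z{\left(m \right)} = 36 + 6 m$
$o = -11779$ ($o = \left(\left(36 + 6 \cdot 73\right) + 2424\right) - 14677 = \left(\left(36 + 438\right) + 2424\right) - 14677 = \left(474 + 2424\right) - 14677 = 2898 - 14677 = -11779$)
$6243 + o = 6243 - 11779 = -5536$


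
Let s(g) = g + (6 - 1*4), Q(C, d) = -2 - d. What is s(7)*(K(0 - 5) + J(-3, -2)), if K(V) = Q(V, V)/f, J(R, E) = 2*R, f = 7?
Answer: -351/7 ≈ -50.143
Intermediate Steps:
K(V) = -2/7 - V/7 (K(V) = (-2 - V)/7 = (-2 - V)*(⅐) = -2/7 - V/7)
s(g) = 2 + g (s(g) = g + (6 - 4) = g + 2 = 2 + g)
s(7)*(K(0 - 5) + J(-3, -2)) = (2 + 7)*((-2/7 - (0 - 5)/7) + 2*(-3)) = 9*((-2/7 - ⅐*(-5)) - 6) = 9*((-2/7 + 5/7) - 6) = 9*(3/7 - 6) = 9*(-39/7) = -351/7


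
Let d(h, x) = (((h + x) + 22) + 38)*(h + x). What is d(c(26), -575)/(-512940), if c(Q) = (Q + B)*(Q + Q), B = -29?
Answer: -490501/512940 ≈ -0.95625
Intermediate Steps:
c(Q) = 2*Q*(-29 + Q) (c(Q) = (Q - 29)*(Q + Q) = (-29 + Q)*(2*Q) = 2*Q*(-29 + Q))
d(h, x) = (h + x)*(60 + h + x) (d(h, x) = ((22 + h + x) + 38)*(h + x) = (60 + h + x)*(h + x) = (h + x)*(60 + h + x))
d(c(26), -575)/(-512940) = ((2*26*(-29 + 26))² + (-575)² + 60*(2*26*(-29 + 26)) + 60*(-575) + 2*(2*26*(-29 + 26))*(-575))/(-512940) = ((2*26*(-3))² + 330625 + 60*(2*26*(-3)) - 34500 + 2*(2*26*(-3))*(-575))*(-1/512940) = ((-156)² + 330625 + 60*(-156) - 34500 + 2*(-156)*(-575))*(-1/512940) = (24336 + 330625 - 9360 - 34500 + 179400)*(-1/512940) = 490501*(-1/512940) = -490501/512940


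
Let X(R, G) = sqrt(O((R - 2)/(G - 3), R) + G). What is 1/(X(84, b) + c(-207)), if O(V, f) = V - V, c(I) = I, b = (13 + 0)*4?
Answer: -207/42797 - 2*sqrt(13)/42797 ≈ -0.0050053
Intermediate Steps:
b = 52 (b = 13*4 = 52)
O(V, f) = 0
X(R, G) = sqrt(G) (X(R, G) = sqrt(0 + G) = sqrt(G))
1/(X(84, b) + c(-207)) = 1/(sqrt(52) - 207) = 1/(2*sqrt(13) - 207) = 1/(-207 + 2*sqrt(13))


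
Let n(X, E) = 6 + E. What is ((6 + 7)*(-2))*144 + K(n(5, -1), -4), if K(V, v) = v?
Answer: -3748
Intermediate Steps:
((6 + 7)*(-2))*144 + K(n(5, -1), -4) = ((6 + 7)*(-2))*144 - 4 = (13*(-2))*144 - 4 = -26*144 - 4 = -3744 - 4 = -3748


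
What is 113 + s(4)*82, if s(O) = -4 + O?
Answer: 113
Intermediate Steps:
113 + s(4)*82 = 113 + (-4 + 4)*82 = 113 + 0*82 = 113 + 0 = 113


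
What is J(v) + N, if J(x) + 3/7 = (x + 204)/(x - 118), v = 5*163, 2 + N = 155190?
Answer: 757167294/4879 ≈ 1.5519e+5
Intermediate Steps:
N = 155188 (N = -2 + 155190 = 155188)
v = 815
J(x) = -3/7 + (204 + x)/(-118 + x) (J(x) = -3/7 + (x + 204)/(x - 118) = -3/7 + (204 + x)/(-118 + x))
J(v) + N = 2*(891 + 2*815)/(7*(-118 + 815)) + 155188 = (2/7)*(891 + 1630)/697 + 155188 = (2/7)*(1/697)*2521 + 155188 = 5042/4879 + 155188 = 757167294/4879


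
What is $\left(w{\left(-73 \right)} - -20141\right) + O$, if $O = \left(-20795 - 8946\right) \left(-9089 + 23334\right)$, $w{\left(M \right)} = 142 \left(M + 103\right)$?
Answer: $-423636144$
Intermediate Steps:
$w{\left(M \right)} = 14626 + 142 M$ ($w{\left(M \right)} = 142 \left(103 + M\right) = 14626 + 142 M$)
$O = -423660545$ ($O = \left(-29741\right) 14245 = -423660545$)
$\left(w{\left(-73 \right)} - -20141\right) + O = \left(\left(14626 + 142 \left(-73\right)\right) - -20141\right) - 423660545 = \left(\left(14626 - 10366\right) + 20141\right) - 423660545 = \left(4260 + 20141\right) - 423660545 = 24401 - 423660545 = -423636144$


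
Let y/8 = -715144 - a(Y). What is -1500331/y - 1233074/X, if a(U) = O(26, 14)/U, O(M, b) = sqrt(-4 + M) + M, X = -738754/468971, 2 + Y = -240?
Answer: 17320198857011582046525386645/22126740649242920869148 + 181540051*sqrt(22)/119805730455566648 ≈ 7.8277e+5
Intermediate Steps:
Y = -242 (Y = -2 - 240 = -242)
X = -738754/468971 (X = -738754*1/468971 = -738754/468971 ≈ -1.5753)
O(M, b) = M + sqrt(-4 + M)
a(U) = (26 + sqrt(22))/U (a(U) = (26 + sqrt(-4 + 26))/U = (26 + sqrt(22))/U)
y = -692259288/121 + 4*sqrt(22)/121 (y = 8*(-715144 - (26 + sqrt(22))/(-242)) = 8*(-715144 - (-1)*(26 + sqrt(22))/242) = 8*(-715144 - (-13/121 - sqrt(22)/242)) = 8*(-715144 + (13/121 + sqrt(22)/242)) = 8*(-86532411/121 + sqrt(22)/242) = -692259288/121 + 4*sqrt(22)/121 ≈ -5.7212e+6)
-1500331/y - 1233074/X = -1500331/(-692259288/121 + 4*sqrt(22)/121) - 1233074/(-738754/468971) = -1500331/(-692259288/121 + 4*sqrt(22)/121) - 1233074*(-468971/738754) = -1500331/(-692259288/121 + 4*sqrt(22)/121) + 289137973427/369377 = 289137973427/369377 - 1500331/(-692259288/121 + 4*sqrt(22)/121)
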